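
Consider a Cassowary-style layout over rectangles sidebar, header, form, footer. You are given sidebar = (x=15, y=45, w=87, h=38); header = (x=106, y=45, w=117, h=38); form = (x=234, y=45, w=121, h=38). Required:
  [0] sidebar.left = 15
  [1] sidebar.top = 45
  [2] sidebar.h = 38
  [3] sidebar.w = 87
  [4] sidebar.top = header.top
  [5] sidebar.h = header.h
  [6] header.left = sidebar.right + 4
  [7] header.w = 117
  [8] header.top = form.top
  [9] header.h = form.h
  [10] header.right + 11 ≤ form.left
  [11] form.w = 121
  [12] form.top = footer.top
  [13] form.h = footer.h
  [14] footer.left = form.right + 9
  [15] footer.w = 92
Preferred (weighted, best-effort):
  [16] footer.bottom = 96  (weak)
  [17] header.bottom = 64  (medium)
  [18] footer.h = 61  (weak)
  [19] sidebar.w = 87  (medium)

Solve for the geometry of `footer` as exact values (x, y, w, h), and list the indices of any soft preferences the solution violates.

footer = (x=364, y=45, w=92, h=38)
violated soft preferences: 16, 17, 18

1. footer.y = 45  [form.top = footer.top]
2. footer.h = 38  [form.h = footer.h]
3. footer.x = 364  [footer.left = form.right + 9]
4. footer.w = 92  [footer.w = 92]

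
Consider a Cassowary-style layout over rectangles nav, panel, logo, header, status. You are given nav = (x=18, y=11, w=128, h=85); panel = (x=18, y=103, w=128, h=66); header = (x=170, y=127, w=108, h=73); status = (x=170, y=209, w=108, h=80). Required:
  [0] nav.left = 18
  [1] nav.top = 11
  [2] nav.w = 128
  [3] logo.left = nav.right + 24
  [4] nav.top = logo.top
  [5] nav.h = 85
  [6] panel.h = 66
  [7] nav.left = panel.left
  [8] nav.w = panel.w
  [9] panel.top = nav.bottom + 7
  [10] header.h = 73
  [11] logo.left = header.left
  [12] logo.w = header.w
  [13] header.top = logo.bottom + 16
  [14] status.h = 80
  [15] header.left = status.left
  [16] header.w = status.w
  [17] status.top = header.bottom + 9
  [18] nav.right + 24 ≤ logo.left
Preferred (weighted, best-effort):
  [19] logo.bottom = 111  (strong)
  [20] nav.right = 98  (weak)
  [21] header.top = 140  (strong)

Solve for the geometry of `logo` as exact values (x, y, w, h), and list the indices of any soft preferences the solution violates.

1. logo.x = 170  [logo.left = nav.right + 24]
2. logo.y = 11  [nav.top = logo.top]
3. logo.w = 108  [logo.w = header.w]
4. logo.h = 100  [header.top = logo.bottom + 16]

logo = (x=170, y=11, w=108, h=100)
violated soft preferences: 20, 21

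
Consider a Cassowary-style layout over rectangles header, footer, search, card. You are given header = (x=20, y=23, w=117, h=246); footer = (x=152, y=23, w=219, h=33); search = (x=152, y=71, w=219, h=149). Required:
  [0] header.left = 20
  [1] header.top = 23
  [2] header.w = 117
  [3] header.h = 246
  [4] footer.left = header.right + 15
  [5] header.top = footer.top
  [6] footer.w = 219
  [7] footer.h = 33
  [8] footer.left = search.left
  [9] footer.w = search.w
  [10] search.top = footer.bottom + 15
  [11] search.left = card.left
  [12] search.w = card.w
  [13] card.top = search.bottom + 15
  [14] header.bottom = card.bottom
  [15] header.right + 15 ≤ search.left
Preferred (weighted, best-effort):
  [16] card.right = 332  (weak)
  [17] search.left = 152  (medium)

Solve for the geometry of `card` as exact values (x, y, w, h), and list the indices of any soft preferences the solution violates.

1. card.x = 152  [search.left = card.left]
2. card.w = 219  [search.w = card.w]
3. card.y = 235  [card.top = search.bottom + 15]
4. card.h = 34  [header.bottom = card.bottom]

card = (x=152, y=235, w=219, h=34)
violated soft preferences: 16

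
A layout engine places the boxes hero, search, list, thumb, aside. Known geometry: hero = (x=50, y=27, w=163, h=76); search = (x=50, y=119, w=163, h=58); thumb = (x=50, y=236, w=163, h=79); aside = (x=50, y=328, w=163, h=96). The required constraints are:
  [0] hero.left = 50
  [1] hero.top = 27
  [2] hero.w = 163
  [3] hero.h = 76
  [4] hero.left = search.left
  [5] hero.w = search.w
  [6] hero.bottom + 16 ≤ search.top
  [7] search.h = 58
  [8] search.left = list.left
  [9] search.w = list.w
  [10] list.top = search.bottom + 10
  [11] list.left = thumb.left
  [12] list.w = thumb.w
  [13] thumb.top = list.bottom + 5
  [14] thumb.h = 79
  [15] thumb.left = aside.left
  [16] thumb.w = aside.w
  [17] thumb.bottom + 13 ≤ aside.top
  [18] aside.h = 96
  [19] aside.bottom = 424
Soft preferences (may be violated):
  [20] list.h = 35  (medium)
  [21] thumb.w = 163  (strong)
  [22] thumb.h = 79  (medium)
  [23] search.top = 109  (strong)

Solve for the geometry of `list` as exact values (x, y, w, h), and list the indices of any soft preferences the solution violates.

1. list.x = 50  [search.left = list.left]
2. list.w = 163  [search.w = list.w]
3. list.y = 187  [list.top = search.bottom + 10]
4. list.h = 44  [thumb.top = list.bottom + 5]

list = (x=50, y=187, w=163, h=44)
violated soft preferences: 20, 23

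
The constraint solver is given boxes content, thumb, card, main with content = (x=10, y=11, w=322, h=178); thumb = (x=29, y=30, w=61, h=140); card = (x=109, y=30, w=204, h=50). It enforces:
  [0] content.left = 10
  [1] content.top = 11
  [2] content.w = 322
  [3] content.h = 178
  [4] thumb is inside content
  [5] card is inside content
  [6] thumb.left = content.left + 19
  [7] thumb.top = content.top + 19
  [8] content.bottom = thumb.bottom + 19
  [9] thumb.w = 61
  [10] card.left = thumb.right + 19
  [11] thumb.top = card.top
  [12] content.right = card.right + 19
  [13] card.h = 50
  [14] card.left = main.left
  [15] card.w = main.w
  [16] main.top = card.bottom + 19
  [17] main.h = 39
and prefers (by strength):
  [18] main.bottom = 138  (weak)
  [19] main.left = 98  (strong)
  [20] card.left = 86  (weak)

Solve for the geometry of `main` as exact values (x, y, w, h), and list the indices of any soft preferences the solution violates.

1. main.x = 109  [card.left = main.left]
2. main.w = 204  [card.w = main.w]
3. main.y = 99  [main.top = card.bottom + 19]
4. main.h = 39  [main.h = 39]

main = (x=109, y=99, w=204, h=39)
violated soft preferences: 19, 20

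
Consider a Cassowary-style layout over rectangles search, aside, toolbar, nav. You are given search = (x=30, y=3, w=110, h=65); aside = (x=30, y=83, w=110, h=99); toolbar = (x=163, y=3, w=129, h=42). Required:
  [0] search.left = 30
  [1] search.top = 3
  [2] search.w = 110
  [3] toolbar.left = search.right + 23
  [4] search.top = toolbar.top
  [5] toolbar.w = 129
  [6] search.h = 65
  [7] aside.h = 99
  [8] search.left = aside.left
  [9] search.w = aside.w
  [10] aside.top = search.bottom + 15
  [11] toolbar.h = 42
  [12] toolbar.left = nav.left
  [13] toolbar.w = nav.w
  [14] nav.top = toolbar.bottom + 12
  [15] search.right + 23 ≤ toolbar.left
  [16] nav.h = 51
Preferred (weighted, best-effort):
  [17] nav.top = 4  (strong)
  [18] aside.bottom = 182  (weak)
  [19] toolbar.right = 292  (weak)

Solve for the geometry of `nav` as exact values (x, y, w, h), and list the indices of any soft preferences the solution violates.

nav = (x=163, y=57, w=129, h=51)
violated soft preferences: 17

1. nav.x = 163  [toolbar.left = nav.left]
2. nav.w = 129  [toolbar.w = nav.w]
3. nav.y = 57  [nav.top = toolbar.bottom + 12]
4. nav.h = 51  [nav.h = 51]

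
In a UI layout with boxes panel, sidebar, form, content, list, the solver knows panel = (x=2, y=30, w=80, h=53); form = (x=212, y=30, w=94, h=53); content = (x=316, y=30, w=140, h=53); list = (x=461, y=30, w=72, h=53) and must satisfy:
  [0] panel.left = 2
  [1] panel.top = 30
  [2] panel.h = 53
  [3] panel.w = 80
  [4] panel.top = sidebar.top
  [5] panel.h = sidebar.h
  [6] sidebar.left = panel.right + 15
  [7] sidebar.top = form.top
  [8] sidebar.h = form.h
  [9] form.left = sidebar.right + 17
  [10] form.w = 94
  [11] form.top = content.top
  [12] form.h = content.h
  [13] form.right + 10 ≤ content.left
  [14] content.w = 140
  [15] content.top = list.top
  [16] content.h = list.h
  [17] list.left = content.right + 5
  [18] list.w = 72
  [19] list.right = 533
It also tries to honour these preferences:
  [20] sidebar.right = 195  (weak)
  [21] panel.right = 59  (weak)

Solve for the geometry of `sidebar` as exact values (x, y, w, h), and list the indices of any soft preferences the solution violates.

1. sidebar.y = 30  [panel.top = sidebar.top]
2. sidebar.h = 53  [panel.h = sidebar.h]
3. sidebar.x = 97  [sidebar.left = panel.right + 15]
4. sidebar.w = 98  [form.left = sidebar.right + 17]

sidebar = (x=97, y=30, w=98, h=53)
violated soft preferences: 21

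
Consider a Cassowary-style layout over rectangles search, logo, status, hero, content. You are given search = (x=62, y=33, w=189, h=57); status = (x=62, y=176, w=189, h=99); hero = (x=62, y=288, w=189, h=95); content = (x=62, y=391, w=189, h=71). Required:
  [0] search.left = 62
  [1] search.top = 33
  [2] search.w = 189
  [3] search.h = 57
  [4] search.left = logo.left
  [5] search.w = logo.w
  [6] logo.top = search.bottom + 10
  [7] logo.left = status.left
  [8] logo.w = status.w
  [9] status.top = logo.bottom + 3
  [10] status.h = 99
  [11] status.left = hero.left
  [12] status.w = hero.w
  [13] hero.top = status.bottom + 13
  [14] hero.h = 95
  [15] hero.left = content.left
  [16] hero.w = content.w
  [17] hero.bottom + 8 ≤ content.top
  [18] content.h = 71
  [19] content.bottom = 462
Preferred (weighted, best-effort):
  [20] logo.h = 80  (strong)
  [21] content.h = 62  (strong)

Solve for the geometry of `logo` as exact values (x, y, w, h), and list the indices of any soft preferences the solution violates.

1. logo.x = 62  [search.left = logo.left]
2. logo.w = 189  [search.w = logo.w]
3. logo.y = 100  [logo.top = search.bottom + 10]
4. logo.h = 73  [status.top = logo.bottom + 3]

logo = (x=62, y=100, w=189, h=73)
violated soft preferences: 20, 21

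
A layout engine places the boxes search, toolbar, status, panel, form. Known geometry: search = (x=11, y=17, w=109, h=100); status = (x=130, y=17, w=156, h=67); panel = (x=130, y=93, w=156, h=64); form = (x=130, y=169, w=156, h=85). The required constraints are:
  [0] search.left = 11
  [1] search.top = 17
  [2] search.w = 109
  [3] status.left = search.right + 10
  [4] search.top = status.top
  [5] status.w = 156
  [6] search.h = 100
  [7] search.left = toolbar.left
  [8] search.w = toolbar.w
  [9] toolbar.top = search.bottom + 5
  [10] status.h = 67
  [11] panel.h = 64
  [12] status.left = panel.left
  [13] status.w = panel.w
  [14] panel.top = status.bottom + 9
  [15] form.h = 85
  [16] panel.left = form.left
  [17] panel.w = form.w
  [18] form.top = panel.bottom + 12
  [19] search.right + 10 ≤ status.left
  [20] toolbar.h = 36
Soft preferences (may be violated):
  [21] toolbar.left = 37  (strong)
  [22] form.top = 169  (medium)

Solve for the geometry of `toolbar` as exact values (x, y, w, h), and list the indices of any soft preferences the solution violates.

toolbar = (x=11, y=122, w=109, h=36)
violated soft preferences: 21

1. toolbar.x = 11  [search.left = toolbar.left]
2. toolbar.w = 109  [search.w = toolbar.w]
3. toolbar.y = 122  [toolbar.top = search.bottom + 5]
4. toolbar.h = 36  [toolbar.h = 36]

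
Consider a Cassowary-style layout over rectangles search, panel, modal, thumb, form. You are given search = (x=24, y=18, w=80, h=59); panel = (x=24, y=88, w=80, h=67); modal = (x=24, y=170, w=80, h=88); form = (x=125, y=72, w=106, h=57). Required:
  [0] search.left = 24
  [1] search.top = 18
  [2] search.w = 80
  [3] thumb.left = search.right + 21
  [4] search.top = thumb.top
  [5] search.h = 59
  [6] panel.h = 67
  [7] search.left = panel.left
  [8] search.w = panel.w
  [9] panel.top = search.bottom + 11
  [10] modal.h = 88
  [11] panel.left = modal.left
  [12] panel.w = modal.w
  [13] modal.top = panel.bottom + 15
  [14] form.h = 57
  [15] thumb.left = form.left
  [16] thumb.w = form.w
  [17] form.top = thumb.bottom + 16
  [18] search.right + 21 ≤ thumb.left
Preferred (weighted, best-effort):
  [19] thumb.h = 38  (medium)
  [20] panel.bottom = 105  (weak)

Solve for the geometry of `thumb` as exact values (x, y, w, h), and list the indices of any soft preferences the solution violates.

thumb = (x=125, y=18, w=106, h=38)
violated soft preferences: 20

1. thumb.x = 125  [thumb.left = search.right + 21]
2. thumb.y = 18  [search.top = thumb.top]
3. thumb.w = 106  [thumb.w = form.w]
4. thumb.h = 38  [form.top = thumb.bottom + 16]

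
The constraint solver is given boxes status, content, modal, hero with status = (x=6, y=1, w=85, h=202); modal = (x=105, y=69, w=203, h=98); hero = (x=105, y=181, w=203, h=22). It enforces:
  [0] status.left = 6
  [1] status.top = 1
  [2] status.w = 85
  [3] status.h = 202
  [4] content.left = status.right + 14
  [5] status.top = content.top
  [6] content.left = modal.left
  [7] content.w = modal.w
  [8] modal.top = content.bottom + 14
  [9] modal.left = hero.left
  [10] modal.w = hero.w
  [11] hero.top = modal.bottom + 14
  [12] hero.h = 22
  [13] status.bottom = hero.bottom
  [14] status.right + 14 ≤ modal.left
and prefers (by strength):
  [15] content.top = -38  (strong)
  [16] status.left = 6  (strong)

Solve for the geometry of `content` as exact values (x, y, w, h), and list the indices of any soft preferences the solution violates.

1. content.x = 105  [content.left = status.right + 14]
2. content.y = 1  [status.top = content.top]
3. content.w = 203  [content.w = modal.w]
4. content.h = 54  [modal.top = content.bottom + 14]

content = (x=105, y=1, w=203, h=54)
violated soft preferences: 15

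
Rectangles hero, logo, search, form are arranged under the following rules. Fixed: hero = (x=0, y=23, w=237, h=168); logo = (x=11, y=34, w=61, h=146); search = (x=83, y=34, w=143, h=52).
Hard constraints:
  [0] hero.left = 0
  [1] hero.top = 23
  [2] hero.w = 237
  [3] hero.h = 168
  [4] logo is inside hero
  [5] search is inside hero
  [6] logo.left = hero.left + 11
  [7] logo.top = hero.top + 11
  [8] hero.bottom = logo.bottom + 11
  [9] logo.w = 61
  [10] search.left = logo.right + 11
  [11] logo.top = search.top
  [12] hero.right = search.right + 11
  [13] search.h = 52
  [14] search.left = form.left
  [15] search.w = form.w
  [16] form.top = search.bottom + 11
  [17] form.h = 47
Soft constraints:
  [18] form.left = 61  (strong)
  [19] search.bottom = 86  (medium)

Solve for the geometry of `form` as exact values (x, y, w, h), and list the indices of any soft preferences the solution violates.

1. form.x = 83  [search.left = form.left]
2. form.w = 143  [search.w = form.w]
3. form.y = 97  [form.top = search.bottom + 11]
4. form.h = 47  [form.h = 47]

form = (x=83, y=97, w=143, h=47)
violated soft preferences: 18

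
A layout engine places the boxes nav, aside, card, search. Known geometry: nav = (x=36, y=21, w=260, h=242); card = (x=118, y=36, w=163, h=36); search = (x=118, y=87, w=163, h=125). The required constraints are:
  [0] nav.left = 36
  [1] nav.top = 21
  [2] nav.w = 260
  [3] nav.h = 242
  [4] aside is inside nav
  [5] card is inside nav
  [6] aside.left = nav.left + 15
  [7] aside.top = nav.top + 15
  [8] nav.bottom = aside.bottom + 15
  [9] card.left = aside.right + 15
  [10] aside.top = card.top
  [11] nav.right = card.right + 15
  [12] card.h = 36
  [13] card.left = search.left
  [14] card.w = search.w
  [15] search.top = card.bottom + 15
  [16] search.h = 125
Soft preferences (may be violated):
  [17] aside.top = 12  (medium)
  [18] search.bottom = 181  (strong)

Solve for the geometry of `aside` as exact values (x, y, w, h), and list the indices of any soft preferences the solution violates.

1. aside.x = 51  [aside.left = nav.left + 15]
2. aside.y = 36  [aside.top = nav.top + 15]
3. aside.h = 212  [nav.bottom = aside.bottom + 15]
4. aside.w = 52  [card.left = aside.right + 15]

aside = (x=51, y=36, w=52, h=212)
violated soft preferences: 17, 18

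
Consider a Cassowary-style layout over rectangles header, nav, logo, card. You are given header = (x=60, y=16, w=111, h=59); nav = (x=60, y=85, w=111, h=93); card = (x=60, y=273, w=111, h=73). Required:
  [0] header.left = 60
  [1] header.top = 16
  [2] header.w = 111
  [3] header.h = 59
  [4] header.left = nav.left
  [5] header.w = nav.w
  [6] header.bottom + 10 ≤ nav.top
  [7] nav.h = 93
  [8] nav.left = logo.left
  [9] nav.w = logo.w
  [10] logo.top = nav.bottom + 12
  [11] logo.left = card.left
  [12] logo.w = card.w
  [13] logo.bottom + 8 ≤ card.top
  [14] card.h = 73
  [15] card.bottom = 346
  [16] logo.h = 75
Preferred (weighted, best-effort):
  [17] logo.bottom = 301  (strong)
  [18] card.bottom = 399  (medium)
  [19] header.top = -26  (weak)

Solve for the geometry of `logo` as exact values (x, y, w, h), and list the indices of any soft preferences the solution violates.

logo = (x=60, y=190, w=111, h=75)
violated soft preferences: 17, 18, 19

1. logo.x = 60  [nav.left = logo.left]
2. logo.w = 111  [nav.w = logo.w]
3. logo.y = 190  [logo.top = nav.bottom + 12]
4. logo.h = 75  [logo.h = 75]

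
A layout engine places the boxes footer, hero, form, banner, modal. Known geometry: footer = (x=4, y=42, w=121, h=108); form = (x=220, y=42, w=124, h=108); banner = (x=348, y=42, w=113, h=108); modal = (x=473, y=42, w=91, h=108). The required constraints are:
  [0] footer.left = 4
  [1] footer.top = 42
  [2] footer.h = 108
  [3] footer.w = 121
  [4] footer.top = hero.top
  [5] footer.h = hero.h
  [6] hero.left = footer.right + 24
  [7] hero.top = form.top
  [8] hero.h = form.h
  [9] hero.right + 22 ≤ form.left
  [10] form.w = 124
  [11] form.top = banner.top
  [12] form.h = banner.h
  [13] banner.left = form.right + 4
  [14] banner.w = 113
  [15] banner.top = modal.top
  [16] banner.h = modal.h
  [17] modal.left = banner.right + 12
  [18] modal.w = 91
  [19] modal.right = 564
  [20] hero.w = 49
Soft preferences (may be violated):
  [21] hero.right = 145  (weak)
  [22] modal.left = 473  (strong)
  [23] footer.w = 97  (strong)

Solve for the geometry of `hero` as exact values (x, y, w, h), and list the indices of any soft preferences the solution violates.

1. hero.y = 42  [footer.top = hero.top]
2. hero.h = 108  [footer.h = hero.h]
3. hero.x = 149  [hero.left = footer.right + 24]
4. hero.w = 49  [hero.w = 49]

hero = (x=149, y=42, w=49, h=108)
violated soft preferences: 21, 23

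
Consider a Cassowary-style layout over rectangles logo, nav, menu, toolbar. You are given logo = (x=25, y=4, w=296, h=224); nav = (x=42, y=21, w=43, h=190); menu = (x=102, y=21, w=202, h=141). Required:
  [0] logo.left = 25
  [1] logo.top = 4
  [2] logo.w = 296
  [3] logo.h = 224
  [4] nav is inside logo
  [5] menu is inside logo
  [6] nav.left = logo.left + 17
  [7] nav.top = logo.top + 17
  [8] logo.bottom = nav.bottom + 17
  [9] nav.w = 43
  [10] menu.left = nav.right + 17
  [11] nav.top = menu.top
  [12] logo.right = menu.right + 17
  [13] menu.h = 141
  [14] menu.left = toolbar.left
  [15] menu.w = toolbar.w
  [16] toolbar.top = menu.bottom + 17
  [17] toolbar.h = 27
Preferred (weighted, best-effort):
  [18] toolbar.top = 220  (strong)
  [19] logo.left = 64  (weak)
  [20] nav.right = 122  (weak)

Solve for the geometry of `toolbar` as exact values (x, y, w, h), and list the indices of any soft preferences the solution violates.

toolbar = (x=102, y=179, w=202, h=27)
violated soft preferences: 18, 19, 20

1. toolbar.x = 102  [menu.left = toolbar.left]
2. toolbar.w = 202  [menu.w = toolbar.w]
3. toolbar.y = 179  [toolbar.top = menu.bottom + 17]
4. toolbar.h = 27  [toolbar.h = 27]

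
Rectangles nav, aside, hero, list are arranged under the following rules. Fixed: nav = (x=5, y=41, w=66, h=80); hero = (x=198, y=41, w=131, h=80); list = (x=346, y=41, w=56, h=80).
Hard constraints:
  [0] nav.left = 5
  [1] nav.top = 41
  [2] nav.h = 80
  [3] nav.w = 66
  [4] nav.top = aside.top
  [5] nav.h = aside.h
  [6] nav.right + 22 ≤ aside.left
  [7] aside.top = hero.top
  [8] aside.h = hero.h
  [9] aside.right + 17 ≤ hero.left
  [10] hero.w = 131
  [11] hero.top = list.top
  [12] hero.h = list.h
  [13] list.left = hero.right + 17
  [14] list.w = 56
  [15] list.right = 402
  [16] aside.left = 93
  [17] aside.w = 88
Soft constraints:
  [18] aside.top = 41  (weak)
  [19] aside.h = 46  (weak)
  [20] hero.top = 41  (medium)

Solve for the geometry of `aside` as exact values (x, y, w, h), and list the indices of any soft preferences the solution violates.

1. aside.y = 41  [nav.top = aside.top]
2. aside.h = 80  [nav.h = aside.h]
3. aside.x = 93  [aside.left = 93]
4. aside.w = 88  [aside.w = 88]

aside = (x=93, y=41, w=88, h=80)
violated soft preferences: 19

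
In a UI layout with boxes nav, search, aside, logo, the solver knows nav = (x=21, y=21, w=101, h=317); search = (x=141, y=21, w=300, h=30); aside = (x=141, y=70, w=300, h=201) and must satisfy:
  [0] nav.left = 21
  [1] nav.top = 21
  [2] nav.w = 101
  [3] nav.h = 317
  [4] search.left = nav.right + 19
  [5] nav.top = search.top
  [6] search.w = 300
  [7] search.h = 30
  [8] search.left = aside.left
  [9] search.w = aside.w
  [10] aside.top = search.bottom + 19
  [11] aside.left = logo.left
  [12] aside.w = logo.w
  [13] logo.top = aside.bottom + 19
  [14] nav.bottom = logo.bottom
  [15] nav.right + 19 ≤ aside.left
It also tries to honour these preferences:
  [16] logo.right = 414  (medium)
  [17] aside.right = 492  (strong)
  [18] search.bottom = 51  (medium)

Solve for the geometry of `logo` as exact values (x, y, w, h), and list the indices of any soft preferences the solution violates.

logo = (x=141, y=290, w=300, h=48)
violated soft preferences: 16, 17

1. logo.x = 141  [aside.left = logo.left]
2. logo.w = 300  [aside.w = logo.w]
3. logo.y = 290  [logo.top = aside.bottom + 19]
4. logo.h = 48  [nav.bottom = logo.bottom]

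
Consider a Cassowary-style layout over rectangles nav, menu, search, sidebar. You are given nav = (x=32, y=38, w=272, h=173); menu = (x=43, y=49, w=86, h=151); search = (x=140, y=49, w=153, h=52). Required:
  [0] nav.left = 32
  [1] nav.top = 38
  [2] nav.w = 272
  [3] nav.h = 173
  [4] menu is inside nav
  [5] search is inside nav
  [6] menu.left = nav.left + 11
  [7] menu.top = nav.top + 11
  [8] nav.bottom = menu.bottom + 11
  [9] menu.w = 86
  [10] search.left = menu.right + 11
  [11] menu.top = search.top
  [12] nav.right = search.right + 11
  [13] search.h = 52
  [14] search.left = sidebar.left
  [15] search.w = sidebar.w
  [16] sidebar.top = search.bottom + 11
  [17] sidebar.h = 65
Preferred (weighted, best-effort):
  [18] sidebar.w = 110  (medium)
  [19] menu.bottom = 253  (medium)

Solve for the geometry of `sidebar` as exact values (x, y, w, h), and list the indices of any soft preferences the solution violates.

1. sidebar.x = 140  [search.left = sidebar.left]
2. sidebar.w = 153  [search.w = sidebar.w]
3. sidebar.y = 112  [sidebar.top = search.bottom + 11]
4. sidebar.h = 65  [sidebar.h = 65]

sidebar = (x=140, y=112, w=153, h=65)
violated soft preferences: 18, 19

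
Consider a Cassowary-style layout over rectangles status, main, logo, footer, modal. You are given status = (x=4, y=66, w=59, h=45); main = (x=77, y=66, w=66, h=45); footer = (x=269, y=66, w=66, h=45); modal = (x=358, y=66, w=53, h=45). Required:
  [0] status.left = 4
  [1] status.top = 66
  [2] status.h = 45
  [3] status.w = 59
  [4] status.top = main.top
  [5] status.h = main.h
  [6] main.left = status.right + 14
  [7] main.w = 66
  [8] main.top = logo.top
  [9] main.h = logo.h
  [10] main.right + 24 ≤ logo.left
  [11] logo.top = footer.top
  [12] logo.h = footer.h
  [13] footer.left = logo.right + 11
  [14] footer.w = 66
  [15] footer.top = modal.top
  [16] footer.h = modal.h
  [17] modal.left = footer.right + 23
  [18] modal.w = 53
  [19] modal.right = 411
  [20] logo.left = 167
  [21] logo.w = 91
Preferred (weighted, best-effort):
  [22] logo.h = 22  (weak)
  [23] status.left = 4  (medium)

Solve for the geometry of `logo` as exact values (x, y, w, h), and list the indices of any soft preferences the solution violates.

logo = (x=167, y=66, w=91, h=45)
violated soft preferences: 22

1. logo.y = 66  [main.top = logo.top]
2. logo.h = 45  [main.h = logo.h]
3. logo.x = 167  [logo.left = 167]
4. logo.w = 91  [logo.w = 91]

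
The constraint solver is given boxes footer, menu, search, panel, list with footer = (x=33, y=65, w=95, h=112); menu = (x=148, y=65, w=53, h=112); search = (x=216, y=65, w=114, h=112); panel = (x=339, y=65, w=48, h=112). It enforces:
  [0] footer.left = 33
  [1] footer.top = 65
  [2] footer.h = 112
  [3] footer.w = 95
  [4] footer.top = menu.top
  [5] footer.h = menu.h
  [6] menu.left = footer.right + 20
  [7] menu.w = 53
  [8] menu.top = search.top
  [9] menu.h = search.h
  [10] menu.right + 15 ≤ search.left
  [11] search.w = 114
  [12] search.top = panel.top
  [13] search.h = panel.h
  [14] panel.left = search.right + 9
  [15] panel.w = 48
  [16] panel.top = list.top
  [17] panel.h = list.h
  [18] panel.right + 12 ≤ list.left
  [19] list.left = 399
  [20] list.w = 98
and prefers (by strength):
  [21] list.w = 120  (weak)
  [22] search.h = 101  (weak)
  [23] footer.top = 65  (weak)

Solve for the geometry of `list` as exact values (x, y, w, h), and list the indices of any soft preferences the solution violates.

list = (x=399, y=65, w=98, h=112)
violated soft preferences: 21, 22

1. list.y = 65  [panel.top = list.top]
2. list.h = 112  [panel.h = list.h]
3. list.x = 399  [list.left = 399]
4. list.w = 98  [list.w = 98]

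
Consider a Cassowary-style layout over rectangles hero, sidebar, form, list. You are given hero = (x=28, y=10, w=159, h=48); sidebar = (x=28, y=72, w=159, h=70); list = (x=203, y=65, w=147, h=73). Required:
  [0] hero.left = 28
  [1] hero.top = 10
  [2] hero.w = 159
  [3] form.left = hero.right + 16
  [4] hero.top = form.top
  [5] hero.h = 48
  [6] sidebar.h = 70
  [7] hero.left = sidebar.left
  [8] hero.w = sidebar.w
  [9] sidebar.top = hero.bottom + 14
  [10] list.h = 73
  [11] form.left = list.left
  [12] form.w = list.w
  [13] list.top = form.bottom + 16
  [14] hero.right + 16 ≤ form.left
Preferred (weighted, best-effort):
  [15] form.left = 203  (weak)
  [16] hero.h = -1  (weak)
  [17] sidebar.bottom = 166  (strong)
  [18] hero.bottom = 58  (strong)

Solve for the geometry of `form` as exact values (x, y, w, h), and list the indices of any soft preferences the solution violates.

form = (x=203, y=10, w=147, h=39)
violated soft preferences: 16, 17

1. form.x = 203  [form.left = hero.right + 16]
2. form.y = 10  [hero.top = form.top]
3. form.w = 147  [form.w = list.w]
4. form.h = 39  [list.top = form.bottom + 16]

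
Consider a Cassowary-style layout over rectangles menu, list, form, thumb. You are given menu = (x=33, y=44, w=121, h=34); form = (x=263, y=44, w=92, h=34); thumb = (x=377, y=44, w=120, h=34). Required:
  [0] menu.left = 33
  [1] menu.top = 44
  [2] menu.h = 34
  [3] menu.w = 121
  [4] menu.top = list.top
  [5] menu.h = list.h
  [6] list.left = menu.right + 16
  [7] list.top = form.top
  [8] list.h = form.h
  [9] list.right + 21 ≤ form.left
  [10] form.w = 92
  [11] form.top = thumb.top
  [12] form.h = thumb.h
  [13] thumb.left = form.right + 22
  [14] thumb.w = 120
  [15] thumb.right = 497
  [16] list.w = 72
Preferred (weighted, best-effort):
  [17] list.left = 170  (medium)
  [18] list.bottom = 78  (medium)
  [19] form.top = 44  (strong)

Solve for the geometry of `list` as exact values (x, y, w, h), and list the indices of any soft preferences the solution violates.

list = (x=170, y=44, w=72, h=34)
violated soft preferences: none

1. list.y = 44  [menu.top = list.top]
2. list.h = 34  [menu.h = list.h]
3. list.x = 170  [list.left = menu.right + 16]
4. list.w = 72  [list.w = 72]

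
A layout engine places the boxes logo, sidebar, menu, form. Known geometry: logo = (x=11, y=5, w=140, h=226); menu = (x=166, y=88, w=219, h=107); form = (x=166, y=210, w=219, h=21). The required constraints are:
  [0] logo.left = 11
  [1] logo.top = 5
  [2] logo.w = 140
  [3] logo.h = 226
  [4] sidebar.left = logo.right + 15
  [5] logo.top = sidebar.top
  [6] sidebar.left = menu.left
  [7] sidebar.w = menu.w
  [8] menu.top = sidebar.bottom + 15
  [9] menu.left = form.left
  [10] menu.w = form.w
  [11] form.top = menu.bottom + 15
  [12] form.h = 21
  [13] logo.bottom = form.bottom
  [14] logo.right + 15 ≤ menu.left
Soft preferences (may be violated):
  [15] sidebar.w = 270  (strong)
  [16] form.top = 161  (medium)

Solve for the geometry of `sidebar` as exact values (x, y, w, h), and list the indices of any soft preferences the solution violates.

sidebar = (x=166, y=5, w=219, h=68)
violated soft preferences: 15, 16

1. sidebar.x = 166  [sidebar.left = logo.right + 15]
2. sidebar.y = 5  [logo.top = sidebar.top]
3. sidebar.w = 219  [sidebar.w = menu.w]
4. sidebar.h = 68  [menu.top = sidebar.bottom + 15]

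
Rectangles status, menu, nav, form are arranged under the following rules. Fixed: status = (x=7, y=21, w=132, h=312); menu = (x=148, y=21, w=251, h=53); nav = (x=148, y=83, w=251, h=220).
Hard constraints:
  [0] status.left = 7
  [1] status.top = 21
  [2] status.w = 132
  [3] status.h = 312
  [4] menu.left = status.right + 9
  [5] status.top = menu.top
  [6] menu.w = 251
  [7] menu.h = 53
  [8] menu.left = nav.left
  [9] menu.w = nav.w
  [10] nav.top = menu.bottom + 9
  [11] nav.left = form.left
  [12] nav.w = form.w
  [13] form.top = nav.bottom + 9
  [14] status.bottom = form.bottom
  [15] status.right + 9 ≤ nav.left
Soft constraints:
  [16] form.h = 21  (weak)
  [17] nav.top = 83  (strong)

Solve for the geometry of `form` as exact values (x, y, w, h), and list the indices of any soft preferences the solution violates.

form = (x=148, y=312, w=251, h=21)
violated soft preferences: none

1. form.x = 148  [nav.left = form.left]
2. form.w = 251  [nav.w = form.w]
3. form.y = 312  [form.top = nav.bottom + 9]
4. form.h = 21  [status.bottom = form.bottom]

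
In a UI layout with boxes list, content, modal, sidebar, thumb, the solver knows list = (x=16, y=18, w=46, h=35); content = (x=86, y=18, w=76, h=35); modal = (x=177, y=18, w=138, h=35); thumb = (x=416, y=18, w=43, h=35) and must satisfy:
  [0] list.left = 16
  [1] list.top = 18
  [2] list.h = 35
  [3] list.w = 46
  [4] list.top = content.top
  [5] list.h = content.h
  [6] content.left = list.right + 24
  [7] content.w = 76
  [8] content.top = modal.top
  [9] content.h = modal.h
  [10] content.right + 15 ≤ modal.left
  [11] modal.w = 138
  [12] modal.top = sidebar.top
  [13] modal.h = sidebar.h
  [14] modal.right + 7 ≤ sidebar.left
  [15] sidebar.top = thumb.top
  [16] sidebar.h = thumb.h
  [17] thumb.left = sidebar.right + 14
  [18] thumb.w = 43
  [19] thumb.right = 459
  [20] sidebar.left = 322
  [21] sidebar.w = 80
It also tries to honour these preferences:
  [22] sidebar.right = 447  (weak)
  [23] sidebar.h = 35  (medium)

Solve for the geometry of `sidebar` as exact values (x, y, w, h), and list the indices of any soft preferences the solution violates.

1. sidebar.y = 18  [modal.top = sidebar.top]
2. sidebar.h = 35  [modal.h = sidebar.h]
3. sidebar.x = 322  [sidebar.left = 322]
4. sidebar.w = 80  [sidebar.w = 80]

sidebar = (x=322, y=18, w=80, h=35)
violated soft preferences: 22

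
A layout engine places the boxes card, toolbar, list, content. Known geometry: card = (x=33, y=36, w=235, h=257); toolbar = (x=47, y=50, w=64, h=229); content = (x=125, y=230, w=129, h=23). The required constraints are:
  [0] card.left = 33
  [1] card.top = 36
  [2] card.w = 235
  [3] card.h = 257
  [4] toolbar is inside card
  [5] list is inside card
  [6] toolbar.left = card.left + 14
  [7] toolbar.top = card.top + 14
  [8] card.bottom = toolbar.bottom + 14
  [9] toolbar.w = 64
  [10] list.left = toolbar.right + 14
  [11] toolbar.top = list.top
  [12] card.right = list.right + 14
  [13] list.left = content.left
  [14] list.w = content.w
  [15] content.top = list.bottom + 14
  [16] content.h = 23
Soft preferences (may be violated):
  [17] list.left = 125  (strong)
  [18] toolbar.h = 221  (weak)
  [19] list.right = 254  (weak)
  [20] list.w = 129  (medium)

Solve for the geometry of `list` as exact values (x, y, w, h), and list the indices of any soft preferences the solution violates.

1. list.x = 125  [list.left = toolbar.right + 14]
2. list.y = 50  [toolbar.top = list.top]
3. list.w = 129  [card.right = list.right + 14]
4. list.h = 166  [content.top = list.bottom + 14]

list = (x=125, y=50, w=129, h=166)
violated soft preferences: 18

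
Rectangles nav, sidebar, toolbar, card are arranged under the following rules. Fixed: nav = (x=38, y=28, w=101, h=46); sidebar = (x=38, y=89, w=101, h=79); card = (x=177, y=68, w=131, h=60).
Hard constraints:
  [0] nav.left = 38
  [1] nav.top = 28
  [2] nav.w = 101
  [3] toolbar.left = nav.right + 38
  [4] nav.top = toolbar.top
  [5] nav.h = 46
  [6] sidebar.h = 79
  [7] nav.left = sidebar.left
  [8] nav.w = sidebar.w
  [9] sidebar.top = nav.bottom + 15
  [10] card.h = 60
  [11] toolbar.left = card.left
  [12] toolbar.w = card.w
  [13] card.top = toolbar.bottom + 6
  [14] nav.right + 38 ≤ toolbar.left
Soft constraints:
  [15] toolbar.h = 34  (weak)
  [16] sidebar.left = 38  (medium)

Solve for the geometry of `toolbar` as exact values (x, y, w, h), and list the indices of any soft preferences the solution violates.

toolbar = (x=177, y=28, w=131, h=34)
violated soft preferences: none

1. toolbar.x = 177  [toolbar.left = nav.right + 38]
2. toolbar.y = 28  [nav.top = toolbar.top]
3. toolbar.w = 131  [toolbar.w = card.w]
4. toolbar.h = 34  [card.top = toolbar.bottom + 6]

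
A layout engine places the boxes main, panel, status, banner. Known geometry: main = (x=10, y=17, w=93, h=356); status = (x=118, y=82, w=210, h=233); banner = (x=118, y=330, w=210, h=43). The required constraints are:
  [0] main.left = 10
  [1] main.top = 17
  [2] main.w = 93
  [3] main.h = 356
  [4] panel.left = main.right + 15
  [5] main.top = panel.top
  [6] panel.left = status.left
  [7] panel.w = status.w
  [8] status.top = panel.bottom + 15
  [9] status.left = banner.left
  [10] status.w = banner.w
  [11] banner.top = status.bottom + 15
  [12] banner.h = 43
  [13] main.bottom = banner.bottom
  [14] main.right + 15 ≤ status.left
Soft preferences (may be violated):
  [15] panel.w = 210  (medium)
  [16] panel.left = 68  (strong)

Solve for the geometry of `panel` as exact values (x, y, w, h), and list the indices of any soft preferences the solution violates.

panel = (x=118, y=17, w=210, h=50)
violated soft preferences: 16

1. panel.x = 118  [panel.left = main.right + 15]
2. panel.y = 17  [main.top = panel.top]
3. panel.w = 210  [panel.w = status.w]
4. panel.h = 50  [status.top = panel.bottom + 15]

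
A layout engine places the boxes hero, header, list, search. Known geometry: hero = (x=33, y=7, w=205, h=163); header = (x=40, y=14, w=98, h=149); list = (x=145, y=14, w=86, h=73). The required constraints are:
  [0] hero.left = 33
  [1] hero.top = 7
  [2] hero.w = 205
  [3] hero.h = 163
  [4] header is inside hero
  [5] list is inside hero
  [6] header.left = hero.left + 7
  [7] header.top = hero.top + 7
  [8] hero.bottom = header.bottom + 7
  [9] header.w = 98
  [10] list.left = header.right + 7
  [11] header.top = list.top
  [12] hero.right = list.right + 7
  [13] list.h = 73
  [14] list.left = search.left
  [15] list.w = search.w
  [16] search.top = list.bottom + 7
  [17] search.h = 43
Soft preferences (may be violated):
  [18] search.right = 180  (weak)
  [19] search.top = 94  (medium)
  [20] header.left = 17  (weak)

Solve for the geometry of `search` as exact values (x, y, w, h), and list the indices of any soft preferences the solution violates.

search = (x=145, y=94, w=86, h=43)
violated soft preferences: 18, 20

1. search.x = 145  [list.left = search.left]
2. search.w = 86  [list.w = search.w]
3. search.y = 94  [search.top = list.bottom + 7]
4. search.h = 43  [search.h = 43]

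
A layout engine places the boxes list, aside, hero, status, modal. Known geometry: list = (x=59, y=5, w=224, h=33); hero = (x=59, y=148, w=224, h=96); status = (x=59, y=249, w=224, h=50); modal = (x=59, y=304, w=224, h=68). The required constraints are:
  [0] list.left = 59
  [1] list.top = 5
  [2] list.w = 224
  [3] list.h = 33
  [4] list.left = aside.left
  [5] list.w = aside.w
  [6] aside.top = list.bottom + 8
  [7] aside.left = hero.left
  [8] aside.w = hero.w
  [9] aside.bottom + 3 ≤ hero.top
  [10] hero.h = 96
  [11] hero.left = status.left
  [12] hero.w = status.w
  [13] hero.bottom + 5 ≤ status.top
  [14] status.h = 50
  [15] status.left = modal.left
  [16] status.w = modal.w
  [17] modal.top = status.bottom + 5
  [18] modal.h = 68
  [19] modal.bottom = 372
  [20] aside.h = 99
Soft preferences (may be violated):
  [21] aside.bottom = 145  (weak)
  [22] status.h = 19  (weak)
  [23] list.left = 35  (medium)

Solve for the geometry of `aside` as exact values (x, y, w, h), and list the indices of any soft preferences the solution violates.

aside = (x=59, y=46, w=224, h=99)
violated soft preferences: 22, 23

1. aside.x = 59  [list.left = aside.left]
2. aside.w = 224  [list.w = aside.w]
3. aside.y = 46  [aside.top = list.bottom + 8]
4. aside.h = 99  [aside.h = 99]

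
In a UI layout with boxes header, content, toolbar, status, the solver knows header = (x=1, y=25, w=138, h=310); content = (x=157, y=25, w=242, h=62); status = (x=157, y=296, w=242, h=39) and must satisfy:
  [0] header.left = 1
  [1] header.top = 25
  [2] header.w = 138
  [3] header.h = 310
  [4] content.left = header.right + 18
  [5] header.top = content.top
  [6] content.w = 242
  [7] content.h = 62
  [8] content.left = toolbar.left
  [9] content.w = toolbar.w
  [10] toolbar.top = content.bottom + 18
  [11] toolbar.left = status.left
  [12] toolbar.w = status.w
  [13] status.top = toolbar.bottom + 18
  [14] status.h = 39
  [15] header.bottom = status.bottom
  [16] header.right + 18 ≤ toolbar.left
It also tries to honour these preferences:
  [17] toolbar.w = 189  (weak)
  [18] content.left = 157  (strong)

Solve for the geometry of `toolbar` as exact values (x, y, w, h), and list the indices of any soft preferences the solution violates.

toolbar = (x=157, y=105, w=242, h=173)
violated soft preferences: 17

1. toolbar.x = 157  [content.left = toolbar.left]
2. toolbar.w = 242  [content.w = toolbar.w]
3. toolbar.y = 105  [toolbar.top = content.bottom + 18]
4. toolbar.h = 173  [status.top = toolbar.bottom + 18]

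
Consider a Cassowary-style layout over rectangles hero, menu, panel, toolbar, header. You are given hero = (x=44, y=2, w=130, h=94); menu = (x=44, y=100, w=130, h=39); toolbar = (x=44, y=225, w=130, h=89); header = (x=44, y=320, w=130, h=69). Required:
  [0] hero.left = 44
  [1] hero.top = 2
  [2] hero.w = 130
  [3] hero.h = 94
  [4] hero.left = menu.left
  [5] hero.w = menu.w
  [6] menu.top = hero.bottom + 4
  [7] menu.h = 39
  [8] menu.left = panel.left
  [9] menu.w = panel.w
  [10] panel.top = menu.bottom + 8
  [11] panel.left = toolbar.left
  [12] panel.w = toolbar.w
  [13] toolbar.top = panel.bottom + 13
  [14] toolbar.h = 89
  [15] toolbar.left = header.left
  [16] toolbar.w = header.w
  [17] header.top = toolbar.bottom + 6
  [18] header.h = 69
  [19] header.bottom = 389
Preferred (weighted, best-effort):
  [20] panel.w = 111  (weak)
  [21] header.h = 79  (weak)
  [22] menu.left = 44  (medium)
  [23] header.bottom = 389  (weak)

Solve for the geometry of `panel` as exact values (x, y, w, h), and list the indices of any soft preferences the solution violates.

panel = (x=44, y=147, w=130, h=65)
violated soft preferences: 20, 21

1. panel.x = 44  [menu.left = panel.left]
2. panel.w = 130  [menu.w = panel.w]
3. panel.y = 147  [panel.top = menu.bottom + 8]
4. panel.h = 65  [toolbar.top = panel.bottom + 13]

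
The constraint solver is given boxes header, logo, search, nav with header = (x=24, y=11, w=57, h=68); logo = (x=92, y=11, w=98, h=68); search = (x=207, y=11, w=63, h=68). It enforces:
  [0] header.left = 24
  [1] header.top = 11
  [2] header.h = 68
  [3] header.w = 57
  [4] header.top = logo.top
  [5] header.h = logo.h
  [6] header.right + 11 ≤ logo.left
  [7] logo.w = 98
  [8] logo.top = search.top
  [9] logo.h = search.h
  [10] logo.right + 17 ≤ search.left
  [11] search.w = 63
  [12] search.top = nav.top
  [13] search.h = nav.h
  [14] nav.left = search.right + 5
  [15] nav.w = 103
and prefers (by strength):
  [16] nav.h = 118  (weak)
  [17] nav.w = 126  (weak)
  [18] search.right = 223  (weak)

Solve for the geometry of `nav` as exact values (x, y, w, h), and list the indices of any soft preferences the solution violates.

nav = (x=275, y=11, w=103, h=68)
violated soft preferences: 16, 17, 18

1. nav.y = 11  [search.top = nav.top]
2. nav.h = 68  [search.h = nav.h]
3. nav.x = 275  [nav.left = search.right + 5]
4. nav.w = 103  [nav.w = 103]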